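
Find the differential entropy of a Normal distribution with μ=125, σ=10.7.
3.7892 nats

We have X ~ Normal(μ=125, σ=10.7).

The differential entropy measures the uncertainty or information content of the distribution.

For a Normal distribution with μ=125, σ=10.7:
h(X) = 3.7892 nats

(In bits, this would be 5.4666 bits.)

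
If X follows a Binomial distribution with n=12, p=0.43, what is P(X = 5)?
0.227610

We have X ~ Binomial(n=12, p=0.43).

For a Binomial distribution, the PMF gives us the probability of each outcome.

Using the PMF formula:
P(X = 5) = 0.227610

Rounded to 4 decimal places: 0.2276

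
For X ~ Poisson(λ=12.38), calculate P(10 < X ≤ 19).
0.663189

We have X ~ Poisson(λ=12.38).

To find P(10 < X ≤ 19), we use:
P(10 < X ≤ 19) = P(X ≤ 19) - P(X ≤ 10)
                 = F(19) - F(10)
                 = 0.971878 - 0.308689
                 = 0.663189

So there's approximately a 66.3% chance that X falls in this range.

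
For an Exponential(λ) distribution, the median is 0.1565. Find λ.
λ = 4.4291

For X ~ Exponential(λ), the CDF is F(x) = 1 - e^(-λx).
The median m satisfies F(m) = 0.5:
1 - e^(-λm) = 0.5
e^(-λm) = 0.5
λm = ln(2)
m = ln(2) / λ

Given m = 0.1565:
λ = ln(2) / 0.1565 = 0.693147 / 0.1565 = 4.4291

Verification: ln(2) / 4.4291 = 0.1565 ✓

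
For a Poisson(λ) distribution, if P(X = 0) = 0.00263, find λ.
λ = 5.9408

For a Poisson(λ) distribution, the PMF at 0 is:
P(X = 0) = λ^0 e^(-λ) / 0! = e^(-λ)

Given P(X = 0) = 0.00263:
e^(-λ) = 0.00263
-λ = ln(0.00263)
λ = -ln(0.00263) = 5.9408

Verification: e^(-5.9408) = 0.00263 ✓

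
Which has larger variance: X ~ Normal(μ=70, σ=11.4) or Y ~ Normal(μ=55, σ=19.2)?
Y has larger variance (368.6400 > 129.9600)

Compute the variance for each distribution:

X ~ Normal(μ=70, σ=11.4):
Var(X) = 129.9600

Y ~ Normal(μ=55, σ=19.2):
Var(Y) = 368.6400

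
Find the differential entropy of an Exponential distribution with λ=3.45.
-0.2384 nats

We have X ~ Exponential(λ=3.45).

The differential entropy measures the uncertainty or information content of the distribution.

For an Exponential distribution with λ=3.45:
h(X) = -0.2384 nats

(In bits, this would be -0.3439 bits.)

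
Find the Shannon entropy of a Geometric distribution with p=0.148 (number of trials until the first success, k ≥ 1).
2.8326 nats

We have X ~ Geometric(p=0.148) (number of trials until the first success, k ≥ 1).

The Shannon entropy measures the uncertainty or information content of the distribution.

For a Geometric distribution with p=0.148 (number of trials until the first success, k ≥ 1):
H(X) = 2.8326 nats

(In bits, this would be 4.0866 bits.)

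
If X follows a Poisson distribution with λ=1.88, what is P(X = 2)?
0.269657

We have X ~ Poisson(λ=1.88).

For a Poisson distribution, the PMF gives us the probability of each outcome.

Using the PMF formula:
P(X = 2) = 0.269657

Rounded to 4 decimal places: 0.2697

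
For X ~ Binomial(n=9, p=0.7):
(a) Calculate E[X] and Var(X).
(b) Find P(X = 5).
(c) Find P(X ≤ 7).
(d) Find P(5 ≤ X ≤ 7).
(a) E[X] = 6.3000, Var(X) = 1.8900
(b) P(X = 5) = 0.171532
(c) P(X ≤ 7) = 0.803997
(d) P(5 ≤ X ≤ 7) = 0.705188

We have X ~ Binomial(n=9, p=0.7).

(a) Moments:
E[X] = 6.3000
Var(X) = 1.8900
σ = √Var(X) = 1.3748

(b) Point probability using PMF:
P(X = 5) = 0.171532

(c) Cumulative probability using CDF:
P(X ≤ 7) = F(7) = 0.803997

(d) Range probability:
P(5 ≤ X ≤ 7) = P(X ≤ 7) - P(X ≤ 4)
                   = F(7) - F(4)
                   = 0.803997 - 0.098809
                   = 0.705188

This means approximately 70.5% of outcomes fall in the interval [5, 7].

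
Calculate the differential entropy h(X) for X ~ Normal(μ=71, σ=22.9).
4.5501 nats

We have X ~ Normal(μ=71, σ=22.9).

The differential entropy measures the uncertainty or information content of the distribution.

For a Normal distribution with μ=71, σ=22.9:
h(X) = 4.5501 nats

(In bits, this would be 6.5644 bits.)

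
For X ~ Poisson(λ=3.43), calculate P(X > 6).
0.060026

We have X ~ Poisson(λ=3.43).

P(X > 6) = 1 - P(X ≤ 6)
                = 1 - F(6)
                = 1 - 0.939974
                = 0.060026

So there's approximately a 6.0% chance that X exceeds 6.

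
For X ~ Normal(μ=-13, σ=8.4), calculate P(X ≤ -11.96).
0.549267

We have X ~ Normal(μ=-13, σ=8.4).

The CDF gives us P(X ≤ k).

Using the CDF:
P(X ≤ -11.96) = 0.549267

This means there's approximately a 54.9% chance that X is at most -11.96.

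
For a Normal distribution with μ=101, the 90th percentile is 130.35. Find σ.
σ = 22.9019

For X ~ Normal(μ, σ), the p-th percentile satisfies x = μ + z_p × σ,
where z_p = Φ⁻¹(p) is the standard normal quantile.

Step 1: z_{0.9} = Φ⁻¹(0.9) = 1.2816

Step 2: Solve for σ:
130.35 = 101 + 1.2816 × σ
σ = (130.35 - 101) / 1.2816
σ = 29.35 / 1.2816
σ = 22.9019

Verification: μ + z × σ = 101 + 1.2816 × 22.9019 = 130.35 ✓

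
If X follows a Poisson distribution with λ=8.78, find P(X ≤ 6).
0.227561

We have X ~ Poisson(λ=8.78).

The CDF gives us P(X ≤ k).

Using the CDF:
P(X ≤ 6) = 0.227561

This means there's approximately a 22.8% chance that X is at most 6.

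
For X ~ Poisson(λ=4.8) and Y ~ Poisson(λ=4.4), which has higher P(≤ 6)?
Y has higher probability (P(Y ≤ 6) = 0.8436 > P(X ≤ 6) = 0.7908)

Compute P(≤ 6) for each distribution:

X ~ Poisson(λ=4.8):
P(X ≤ 6) = 0.7908

Y ~ Poisson(λ=4.4):
P(Y ≤ 6) = 0.8436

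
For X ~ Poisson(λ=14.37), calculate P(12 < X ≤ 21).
0.640390

We have X ~ Poisson(λ=14.37).

To find P(12 < X ≤ 21), we use:
P(12 < X ≤ 21) = P(X ≤ 21) - P(X ≤ 12)
                 = F(21) - F(12)
                 = 0.963427 - 0.323037
                 = 0.640390

So there's approximately a 64.0% chance that X falls in this range.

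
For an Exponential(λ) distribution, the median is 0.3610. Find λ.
λ = 1.9201

For X ~ Exponential(λ), the CDF is F(x) = 1 - e^(-λx).
The median m satisfies F(m) = 0.5:
1 - e^(-λm) = 0.5
e^(-λm) = 0.5
λm = ln(2)
m = ln(2) / λ

Given m = 0.3610:
λ = ln(2) / 0.3610 = 0.693147 / 0.3610 = 1.9201

Verification: ln(2) / 1.9201 = 0.3610 ✓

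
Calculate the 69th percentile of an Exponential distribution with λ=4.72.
0.2481

We have X ~ Exponential(λ=4.72).

We want to find x such that P(X ≤ x) = 0.69.

This is the 69th percentile, which means 69% of values fall below this point.

Using the inverse CDF (quantile function):
x = F⁻¹(0.69) = 0.2481

Verification: P(X ≤ 0.2481) = 0.69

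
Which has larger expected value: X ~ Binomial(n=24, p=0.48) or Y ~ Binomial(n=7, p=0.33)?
X has larger mean (11.5200 > 2.3100)

Compute the expected value for each distribution:

X ~ Binomial(n=24, p=0.48):
E[X] = 11.5200

Y ~ Binomial(n=7, p=0.33):
E[Y] = 2.3100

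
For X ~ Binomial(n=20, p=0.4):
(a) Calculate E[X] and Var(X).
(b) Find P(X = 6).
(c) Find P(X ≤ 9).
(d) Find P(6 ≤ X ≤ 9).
(a) E[X] = 8.0000, Var(X) = 4.8000
(b) P(X = 6) = 0.124412
(c) P(X ≤ 9) = 0.755337
(d) P(6 ≤ X ≤ 9) = 0.629738

We have X ~ Binomial(n=20, p=0.4).

(a) Moments:
E[X] = 8.0000
Var(X) = 4.8000
σ = √Var(X) = 2.1909

(b) Point probability using PMF:
P(X = 6) = 0.124412

(c) Cumulative probability using CDF:
P(X ≤ 9) = F(9) = 0.755337

(d) Range probability:
P(6 ≤ X ≤ 9) = P(X ≤ 9) - P(X ≤ 5)
                   = F(9) - F(5)
                   = 0.755337 - 0.125599
                   = 0.629738

This means approximately 63.0% of outcomes fall in the interval [6, 9].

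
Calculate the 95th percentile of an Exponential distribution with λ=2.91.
1.0295

We have X ~ Exponential(λ=2.91).

We want to find x such that P(X ≤ x) = 0.95.

This is the 95th percentile, which means 95% of values fall below this point.

Using the inverse CDF (quantile function):
x = F⁻¹(0.95) = 1.0295

Verification: P(X ≤ 1.0295) = 0.95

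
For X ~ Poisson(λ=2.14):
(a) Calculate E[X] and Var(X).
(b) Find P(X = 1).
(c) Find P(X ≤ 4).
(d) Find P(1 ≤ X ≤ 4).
(a) E[X] = 2.1400, Var(X) = 2.1400
(b) P(X = 1) = 0.251781
(c) P(X ≤ 4) = 0.933833
(d) P(1 ≤ X ≤ 4) = 0.816178

We have X ~ Poisson(λ=2.14).

(a) Moments:
E[X] = 2.1400
Var(X) = 2.1400
σ = √Var(X) = 1.4629

(b) Point probability using PMF:
P(X = 1) = 0.251781

(c) Cumulative probability using CDF:
P(X ≤ 4) = F(4) = 0.933833

(d) Range probability:
P(1 ≤ X ≤ 4) = P(X ≤ 4) - P(X ≤ 0)
                   = F(4) - F(0)
                   = 0.933833 - 0.117655
                   = 0.816178

This means approximately 81.6% of outcomes fall in the interval [1, 4].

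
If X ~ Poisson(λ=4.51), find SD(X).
2.1237

We have X ~ Poisson(λ=4.51).

For a Poisson distribution with λ=4.51:
σ = √Var(X) = 2.1237

The standard deviation is the square root of the variance.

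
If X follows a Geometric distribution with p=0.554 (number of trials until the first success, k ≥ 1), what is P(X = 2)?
0.247084

We have X ~ Geometric(p=0.554) (number of trials until the first success, k ≥ 1).

For a Geometric distribution, the PMF gives us the probability of each outcome.

Using the PMF formula:
P(X = 2) = 0.247084

Rounded to 4 decimal places: 0.2471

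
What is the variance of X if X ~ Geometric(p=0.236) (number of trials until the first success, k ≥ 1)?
13.7173

We have X ~ Geometric(p=0.236) (number of trials until the first success, k ≥ 1).

For a Geometric distribution with p=0.236 (number of trials until the first success, k ≥ 1):
Var(X) = 13.7173

The variance measures the spread of the distribution around the mean.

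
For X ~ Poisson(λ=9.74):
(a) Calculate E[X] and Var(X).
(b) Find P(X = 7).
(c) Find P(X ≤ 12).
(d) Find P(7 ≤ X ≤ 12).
(a) E[X] = 9.7400, Var(X) = 9.7400
(b) P(X = 7) = 0.097152
(c) P(X ≤ 12) = 0.815537
(d) P(7 ≤ X ≤ 12) = 0.668131

We have X ~ Poisson(λ=9.74).

(a) Moments:
E[X] = 9.7400
Var(X) = 9.7400
σ = √Var(X) = 3.1209

(b) Point probability using PMF:
P(X = 7) = 0.097152

(c) Cumulative probability using CDF:
P(X ≤ 12) = F(12) = 0.815537

(d) Range probability:
P(7 ≤ X ≤ 12) = P(X ≤ 12) - P(X ≤ 6)
                   = F(12) - F(6)
                   = 0.815537 - 0.147407
                   = 0.668131

This means approximately 66.8% of outcomes fall in the interval [7, 12].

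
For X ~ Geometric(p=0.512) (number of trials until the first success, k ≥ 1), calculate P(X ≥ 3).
0.238144

We have X ~ Geometric(p=0.512) (number of trials until the first success, k ≥ 1).

For discrete distributions, P(X ≥ 3) = 1 - P(X ≤ 2).

P(X ≤ 2) = 0.761856
P(X ≥ 3) = 1 - 0.761856 = 0.238144

So there's approximately a 23.8% chance that X is at least 3.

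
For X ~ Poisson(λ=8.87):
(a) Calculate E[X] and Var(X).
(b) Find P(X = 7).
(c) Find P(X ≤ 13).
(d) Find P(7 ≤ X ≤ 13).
(a) E[X] = 8.8700, Var(X) = 8.8700
(b) P(X = 7) = 0.120460
(c) P(X ≤ 13) = 0.932510
(d) P(7 ≤ X ≤ 13) = 0.713629

We have X ~ Poisson(λ=8.87).

(a) Moments:
E[X] = 8.8700
Var(X) = 8.8700
σ = √Var(X) = 2.9783

(b) Point probability using PMF:
P(X = 7) = 0.120460

(c) Cumulative probability using CDF:
P(X ≤ 13) = F(13) = 0.932510

(d) Range probability:
P(7 ≤ X ≤ 13) = P(X ≤ 13) - P(X ≤ 6)
                   = F(13) - F(6)
                   = 0.932510 - 0.218880
                   = 0.713629

This means approximately 71.4% of outcomes fall in the interval [7, 13].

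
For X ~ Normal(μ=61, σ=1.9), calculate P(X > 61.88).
0.321626

We have X ~ Normal(μ=61, σ=1.9).

P(X > 61.88) = 1 - P(X ≤ 61.88)
                = 1 - F(61.88)
                = 1 - 0.678374
                = 0.321626

So there's approximately a 32.2% chance that X exceeds 61.88.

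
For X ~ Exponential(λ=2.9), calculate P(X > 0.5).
0.234570

We have X ~ Exponential(λ=2.9).

P(X > 0.5) = 1 - P(X ≤ 0.5)
                = 1 - F(0.5)
                = 1 - 0.765430
                = 0.234570

So there's approximately a 23.5% chance that X exceeds 0.5.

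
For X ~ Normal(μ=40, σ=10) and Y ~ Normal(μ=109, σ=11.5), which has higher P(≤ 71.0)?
X has higher probability (P(X ≤ 71.0) = 0.9990 > P(Y ≤ 71.0) = 0.0005)

Compute P(≤ 71.0) for each distribution:

X ~ Normal(μ=40, σ=10):
P(X ≤ 71.0) = 0.9990

Y ~ Normal(μ=109, σ=11.5):
P(Y ≤ 71.0) = 0.0005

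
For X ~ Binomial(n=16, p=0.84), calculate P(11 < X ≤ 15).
0.839738

We have X ~ Binomial(n=16, p=0.84).

To find P(11 < X ≤ 15), we use:
P(11 < X ≤ 15) = P(X ≤ 15) - P(X ≤ 11)
                 = F(15) - F(11)
                 = 0.938558 - 0.098820
                 = 0.839738

So there's approximately a 84.0% chance that X falls in this range.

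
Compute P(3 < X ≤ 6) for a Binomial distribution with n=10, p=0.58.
0.595373

We have X ~ Binomial(n=10, p=0.58).

To find P(3 < X ≤ 6), we use:
P(3 < X ≤ 6) = P(X ≤ 6) - P(X ≤ 3)
                 = F(6) - F(3)
                 = 0.666537 - 0.071164
                 = 0.595373

So there's approximately a 59.5% chance that X falls in this range.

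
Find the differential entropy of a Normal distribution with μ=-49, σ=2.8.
2.4486 nats

We have X ~ Normal(μ=-49, σ=2.8).

The differential entropy measures the uncertainty or information content of the distribution.

For a Normal distribution with μ=-49, σ=2.8:
h(X) = 2.4486 nats

(In bits, this would be 3.5325 bits.)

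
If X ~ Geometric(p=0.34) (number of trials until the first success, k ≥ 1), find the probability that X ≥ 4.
0.287496

We have X ~ Geometric(p=0.34) (number of trials until the first success, k ≥ 1).

For discrete distributions, P(X ≥ 4) = 1 - P(X ≤ 3).

P(X ≤ 3) = 0.712504
P(X ≥ 4) = 1 - 0.712504 = 0.287496

So there's approximately a 28.7% chance that X is at least 4.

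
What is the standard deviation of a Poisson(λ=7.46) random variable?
2.7313

We have X ~ Poisson(λ=7.46).

For a Poisson distribution with λ=7.46:
σ = √Var(X) = 2.7313

The standard deviation is the square root of the variance.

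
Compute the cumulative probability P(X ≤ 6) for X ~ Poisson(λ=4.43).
0.839913

We have X ~ Poisson(λ=4.43).

The CDF gives us P(X ≤ k).

Using the CDF:
P(X ≤ 6) = 0.839913

This means there's approximately a 84.0% chance that X is at most 6.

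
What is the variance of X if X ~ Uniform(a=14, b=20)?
3.0000

We have X ~ Uniform(a=14, b=20).

For a Uniform distribution with a=14, b=20:
Var(X) = 3.0000

The variance measures the spread of the distribution around the mean.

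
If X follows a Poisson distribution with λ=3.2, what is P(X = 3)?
0.222616

We have X ~ Poisson(λ=3.2).

For a Poisson distribution, the PMF gives us the probability of each outcome.

Using the PMF formula:
P(X = 3) = 0.222616

Rounded to 4 decimal places: 0.2226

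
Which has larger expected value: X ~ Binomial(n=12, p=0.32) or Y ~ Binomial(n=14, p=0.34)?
Y has larger mean (4.7600 > 3.8400)

Compute the expected value for each distribution:

X ~ Binomial(n=12, p=0.32):
E[X] = 3.8400

Y ~ Binomial(n=14, p=0.34):
E[Y] = 4.7600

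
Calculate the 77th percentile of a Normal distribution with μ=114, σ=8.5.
120.2802

We have X ~ Normal(μ=114, σ=8.5).

We want to find x such that P(X ≤ x) = 0.77.

This is the 77th percentile, which means 77% of values fall below this point.

Using the inverse CDF (quantile function):
x = F⁻¹(0.77) = 120.2802

Verification: P(X ≤ 120.2802) = 0.77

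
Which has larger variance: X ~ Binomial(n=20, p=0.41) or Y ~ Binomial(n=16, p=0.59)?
X has larger variance (4.8380 > 3.8704)

Compute the variance for each distribution:

X ~ Binomial(n=20, p=0.41):
Var(X) = 4.8380

Y ~ Binomial(n=16, p=0.59):
Var(Y) = 3.8704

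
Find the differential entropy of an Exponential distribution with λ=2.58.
0.0522 nats

We have X ~ Exponential(λ=2.58).

The differential entropy measures the uncertainty or information content of the distribution.

For an Exponential distribution with λ=2.58:
h(X) = 0.0522 nats

(In bits, this would be 0.0753 bits.)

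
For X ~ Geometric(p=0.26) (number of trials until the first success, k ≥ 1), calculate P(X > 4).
0.299866

We have X ~ Geometric(p=0.26) (number of trials until the first success, k ≥ 1).

P(X > 4) = 1 - P(X ≤ 4)
                = 1 - F(4)
                = 1 - 0.700134
                = 0.299866

So there's approximately a 30.0% chance that X exceeds 4.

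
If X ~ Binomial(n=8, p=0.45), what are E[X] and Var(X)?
E[X] = 3.6000, Var(X) = 1.9800

We have X ~ Binomial(n=8, p=0.45).

For a Binomial distribution with n=8, p=0.45:

Expected value:
E[X] = 3.6000

Variance:
Var(X) = 1.9800

Standard deviation:
σ = √Var(X) = 1.4071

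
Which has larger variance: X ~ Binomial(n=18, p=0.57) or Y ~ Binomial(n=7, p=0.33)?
X has larger variance (4.4118 > 1.5477)

Compute the variance for each distribution:

X ~ Binomial(n=18, p=0.57):
Var(X) = 4.4118

Y ~ Binomial(n=7, p=0.33):
Var(Y) = 1.5477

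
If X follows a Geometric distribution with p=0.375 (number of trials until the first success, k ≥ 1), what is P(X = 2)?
0.234375

We have X ~ Geometric(p=0.375) (number of trials until the first success, k ≥ 1).

For a Geometric distribution, the PMF gives us the probability of each outcome.

Using the PMF formula:
P(X = 2) = 0.234375

Rounded to 4 decimal places: 0.2344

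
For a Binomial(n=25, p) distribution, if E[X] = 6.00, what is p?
p = 0.24

For a Binomial(n, p) distribution:
E[X] = n × p

Given n = 25 and E[X] = 6.00:
6.00 = 25 × p
p = 6.00 / 25 = 0.24

Verification: Binomial(25, 0.24) has E[X] = 6.00 ✓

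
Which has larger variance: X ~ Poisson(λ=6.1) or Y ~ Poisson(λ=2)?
X has larger variance (6.1000 > 2.0000)

Compute the variance for each distribution:

X ~ Poisson(λ=6.1):
Var(X) = 6.1000

Y ~ Poisson(λ=2):
Var(Y) = 2.0000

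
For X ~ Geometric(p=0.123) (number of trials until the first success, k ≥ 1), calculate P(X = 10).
0.037749

We have X ~ Geometric(p=0.123) (number of trials until the first success, k ≥ 1).

For a Geometric distribution, the PMF gives us the probability of each outcome.

Using the PMF formula:
P(X = 10) = 0.037749

Rounded to 4 decimal places: 0.0377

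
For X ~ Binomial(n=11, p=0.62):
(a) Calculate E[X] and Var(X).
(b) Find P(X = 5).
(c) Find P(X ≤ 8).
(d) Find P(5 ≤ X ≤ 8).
(a) E[X] = 6.8200, Var(X) = 2.5916
(b) P(X = 5) = 0.127439
(c) P(X ≤ 8) = 0.852202
(d) P(5 ≤ X ≤ 8) = 0.775369

We have X ~ Binomial(n=11, p=0.62).

(a) Moments:
E[X] = 6.8200
Var(X) = 2.5916
σ = √Var(X) = 1.6098

(b) Point probability using PMF:
P(X = 5) = 0.127439

(c) Cumulative probability using CDF:
P(X ≤ 8) = F(8) = 0.852202

(d) Range probability:
P(5 ≤ X ≤ 8) = P(X ≤ 8) - P(X ≤ 4)
                   = F(8) - F(4)
                   = 0.852202 - 0.076834
                   = 0.775369

This means approximately 77.5% of outcomes fall in the interval [5, 8].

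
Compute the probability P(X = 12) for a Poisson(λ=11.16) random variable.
0.110894

We have X ~ Poisson(λ=11.16).

For a Poisson distribution, the PMF gives us the probability of each outcome.

Using the PMF formula:
P(X = 12) = 0.110894

Rounded to 4 decimal places: 0.1109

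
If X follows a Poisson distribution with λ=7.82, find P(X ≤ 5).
0.208287

We have X ~ Poisson(λ=7.82).

The CDF gives us P(X ≤ k).

Using the CDF:
P(X ≤ 5) = 0.208287

This means there's approximately a 20.8% chance that X is at most 5.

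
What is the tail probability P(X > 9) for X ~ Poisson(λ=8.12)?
0.298372

We have X ~ Poisson(λ=8.12).

P(X > 9) = 1 - P(X ≤ 9)
                = 1 - F(9)
                = 1 - 0.701628
                = 0.298372

So there's approximately a 29.8% chance that X exceeds 9.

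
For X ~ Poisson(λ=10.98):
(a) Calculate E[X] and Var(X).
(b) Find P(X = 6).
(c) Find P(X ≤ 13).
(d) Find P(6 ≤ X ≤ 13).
(a) E[X] = 10.9800, Var(X) = 10.9800
(b) P(X = 6) = 0.041469
(c) P(X ≤ 13) = 0.783140
(d) P(6 ≤ X ≤ 13) = 0.745169

We have X ~ Poisson(λ=10.98).

(a) Moments:
E[X] = 10.9800
Var(X) = 10.9800
σ = √Var(X) = 3.3136

(b) Point probability using PMF:
P(X = 6) = 0.041469

(c) Cumulative probability using CDF:
P(X ≤ 13) = F(13) = 0.783140

(d) Range probability:
P(6 ≤ X ≤ 13) = P(X ≤ 13) - P(X ≤ 5)
                   = F(13) - F(5)
                   = 0.783140 - 0.037971
                   = 0.745169

This means approximately 74.5% of outcomes fall in the interval [6, 13].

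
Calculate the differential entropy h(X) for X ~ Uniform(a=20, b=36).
2.7726 nats

We have X ~ Uniform(a=20, b=36).

The differential entropy measures the uncertainty or information content of the distribution.

For a Uniform distribution with a=20, b=36:
h(X) = 2.7726 nats

(In bits, this would be 4.0000 bits.)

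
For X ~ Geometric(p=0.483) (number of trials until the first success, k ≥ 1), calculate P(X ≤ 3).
0.861812

We have X ~ Geometric(p=0.483) (number of trials until the first success, k ≥ 1).

The CDF gives us P(X ≤ k).

Using the CDF:
P(X ≤ 3) = 0.861812

This means there's approximately a 86.2% chance that X is at most 3.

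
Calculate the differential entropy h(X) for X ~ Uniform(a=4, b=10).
1.7918 nats

We have X ~ Uniform(a=4, b=10).

The differential entropy measures the uncertainty or information content of the distribution.

For a Uniform distribution with a=4, b=10:
h(X) = 1.7918 nats

(In bits, this would be 2.5850 bits.)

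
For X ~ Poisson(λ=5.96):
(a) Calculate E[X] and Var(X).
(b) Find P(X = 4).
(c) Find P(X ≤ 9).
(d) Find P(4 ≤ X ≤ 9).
(a) E[X] = 5.9600, Var(X) = 5.9600
(b) P(X = 4) = 0.135637
(c) P(X ≤ 9) = 0.918802
(d) P(4 ≤ X ≤ 9) = 0.763993

We have X ~ Poisson(λ=5.96).

(a) Moments:
E[X] = 5.9600
Var(X) = 5.9600
σ = √Var(X) = 2.4413

(b) Point probability using PMF:
P(X = 4) = 0.135637

(c) Cumulative probability using CDF:
P(X ≤ 9) = F(9) = 0.918802

(d) Range probability:
P(4 ≤ X ≤ 9) = P(X ≤ 9) - P(X ≤ 3)
                   = F(9) - F(3)
                   = 0.918802 - 0.154809
                   = 0.763993

This means approximately 76.4% of outcomes fall in the interval [4, 9].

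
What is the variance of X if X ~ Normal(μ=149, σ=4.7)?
22.0900

We have X ~ Normal(μ=149, σ=4.7).

For a Normal distribution with μ=149, σ=4.7:
Var(X) = 22.0900

The variance measures the spread of the distribution around the mean.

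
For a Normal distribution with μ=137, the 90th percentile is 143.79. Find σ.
σ = 5.2983

For X ~ Normal(μ, σ), the p-th percentile satisfies x = μ + z_p × σ,
where z_p = Φ⁻¹(p) is the standard normal quantile.

Step 1: z_{0.9} = Φ⁻¹(0.9) = 1.2816

Step 2: Solve for σ:
143.79 = 137 + 1.2816 × σ
σ = (143.79 - 137) / 1.2816
σ = 6.79 / 1.2816
σ = 5.2983

Verification: μ + z × σ = 137 + 1.2816 × 5.2983 = 143.79 ✓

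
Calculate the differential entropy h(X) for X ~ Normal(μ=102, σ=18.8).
4.3528 nats

We have X ~ Normal(μ=102, σ=18.8).

The differential entropy measures the uncertainty or information content of the distribution.

For a Normal distribution with μ=102, σ=18.8:
h(X) = 4.3528 nats

(In bits, this would be 6.2798 bits.)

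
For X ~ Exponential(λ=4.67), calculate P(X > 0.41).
0.147386

We have X ~ Exponential(λ=4.67).

P(X > 0.41) = 1 - P(X ≤ 0.41)
                = 1 - F(0.41)
                = 1 - 0.852614
                = 0.147386

So there's approximately a 14.7% chance that X exceeds 0.41.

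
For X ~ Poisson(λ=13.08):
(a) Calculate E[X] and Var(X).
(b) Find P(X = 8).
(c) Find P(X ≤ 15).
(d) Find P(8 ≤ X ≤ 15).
(a) E[X] = 13.0800, Var(X) = 13.0800
(b) P(X = 8) = 0.044337
(c) P(X ≤ 15) = 0.756486
(d) P(8 ≤ X ≤ 15) = 0.704668

We have X ~ Poisson(λ=13.08).

(a) Moments:
E[X] = 13.0800
Var(X) = 13.0800
σ = √Var(X) = 3.6166

(b) Point probability using PMF:
P(X = 8) = 0.044337

(c) Cumulative probability using CDF:
P(X ≤ 15) = F(15) = 0.756486

(d) Range probability:
P(8 ≤ X ≤ 15) = P(X ≤ 15) - P(X ≤ 7)
                   = F(15) - F(7)
                   = 0.756486 - 0.051818
                   = 0.704668

This means approximately 70.5% of outcomes fall in the interval [8, 15].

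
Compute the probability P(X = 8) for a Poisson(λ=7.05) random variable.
0.131285

We have X ~ Poisson(λ=7.05).

For a Poisson distribution, the PMF gives us the probability of each outcome.

Using the PMF formula:
P(X = 8) = 0.131285

Rounded to 4 decimal places: 0.1313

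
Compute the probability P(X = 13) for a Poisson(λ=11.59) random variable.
0.101235

We have X ~ Poisson(λ=11.59).

For a Poisson distribution, the PMF gives us the probability of each outcome.

Using the PMF formula:
P(X = 13) = 0.101235

Rounded to 4 decimal places: 0.1012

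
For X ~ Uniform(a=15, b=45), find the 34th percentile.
25.2000

We have X ~ Uniform(a=15, b=45).

We want to find x such that P(X ≤ x) = 0.34.

This is the 34th percentile, which means 34% of values fall below this point.

Using the inverse CDF (quantile function):
x = F⁻¹(0.34) = 25.2000

Verification: P(X ≤ 25.2000) = 0.34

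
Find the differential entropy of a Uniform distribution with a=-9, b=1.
2.3026 nats

We have X ~ Uniform(a=-9, b=1).

The differential entropy measures the uncertainty or information content of the distribution.

For a Uniform distribution with a=-9, b=1:
h(X) = 2.3026 nats

(In bits, this would be 3.3219 bits.)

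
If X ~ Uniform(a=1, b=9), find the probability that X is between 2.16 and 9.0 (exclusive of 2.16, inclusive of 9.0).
0.855000

We have X ~ Uniform(a=1, b=9).

To find P(2.16 < X ≤ 9.0), we use:
P(2.16 < X ≤ 9.0) = P(X ≤ 9.0) - P(X ≤ 2.16)
                 = F(9.0) - F(2.16)
                 = 1.000000 - 0.145000
                 = 0.855000

So there's approximately a 85.5% chance that X falls in this range.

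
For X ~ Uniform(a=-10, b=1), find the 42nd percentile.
-5.3800

We have X ~ Uniform(a=-10, b=1).

We want to find x such that P(X ≤ x) = 0.42.

This is the 42nd percentile, which means 42% of values fall below this point.

Using the inverse CDF (quantile function):
x = F⁻¹(0.42) = -5.3800

Verification: P(X ≤ -5.3800) = 0.42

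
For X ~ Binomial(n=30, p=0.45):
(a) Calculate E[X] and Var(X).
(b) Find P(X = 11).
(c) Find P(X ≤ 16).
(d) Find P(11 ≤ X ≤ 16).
(a) E[X] = 13.5000, Var(X) = 7.4250
(b) P(X = 11) = 0.097642
(c) P(X ≤ 16) = 0.864395
(d) P(11 ≤ X ≤ 16) = 0.729350

We have X ~ Binomial(n=30, p=0.45).

(a) Moments:
E[X] = 13.5000
Var(X) = 7.4250
σ = √Var(X) = 2.7249

(b) Point probability using PMF:
P(X = 11) = 0.097642

(c) Cumulative probability using CDF:
P(X ≤ 16) = F(16) = 0.864395

(d) Range probability:
P(11 ≤ X ≤ 16) = P(X ≤ 16) - P(X ≤ 10)
                   = F(16) - F(10)
                   = 0.864395 - 0.135045
                   = 0.729350

This means approximately 72.9% of outcomes fall in the interval [11, 16].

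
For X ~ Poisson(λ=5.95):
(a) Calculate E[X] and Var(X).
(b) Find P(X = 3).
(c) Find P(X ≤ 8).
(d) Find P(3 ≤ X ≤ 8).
(a) E[X] = 5.9500, Var(X) = 5.9500
(b) P(X = 3) = 0.091484
(c) P(X ≤ 8) = 0.852357
(d) P(3 ≤ X ≤ 8) = 0.788120

We have X ~ Poisson(λ=5.95).

(a) Moments:
E[X] = 5.9500
Var(X) = 5.9500
σ = √Var(X) = 2.4393

(b) Point probability using PMF:
P(X = 3) = 0.091484

(c) Cumulative probability using CDF:
P(X ≤ 8) = F(8) = 0.852357

(d) Range probability:
P(3 ≤ X ≤ 8) = P(X ≤ 8) - P(X ≤ 2)
                   = F(8) - F(2)
                   = 0.852357 - 0.064237
                   = 0.788120

This means approximately 78.8% of outcomes fall in the interval [3, 8].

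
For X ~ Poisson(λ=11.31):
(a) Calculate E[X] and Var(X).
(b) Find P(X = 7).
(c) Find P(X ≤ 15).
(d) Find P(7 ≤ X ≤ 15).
(a) E[X] = 11.3100, Var(X) = 11.3100
(b) P(X = 7) = 0.057536
(c) P(X ≤ 15) = 0.889924
(d) P(7 ≤ X ≤ 15) = 0.823183

We have X ~ Poisson(λ=11.31).

(a) Moments:
E[X] = 11.3100
Var(X) = 11.3100
σ = √Var(X) = 3.3630

(b) Point probability using PMF:
P(X = 7) = 0.057536

(c) Cumulative probability using CDF:
P(X ≤ 15) = F(15) = 0.889924

(d) Range probability:
P(7 ≤ X ≤ 15) = P(X ≤ 15) - P(X ≤ 6)
                   = F(15) - F(6)
                   = 0.889924 - 0.066741
                   = 0.823183

This means approximately 82.3% of outcomes fall in the interval [7, 15].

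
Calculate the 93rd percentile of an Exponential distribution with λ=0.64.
4.1551

We have X ~ Exponential(λ=0.64).

We want to find x such that P(X ≤ x) = 0.93.

This is the 93rd percentile, which means 93% of values fall below this point.

Using the inverse CDF (quantile function):
x = F⁻¹(0.93) = 4.1551

Verification: P(X ≤ 4.1551) = 0.93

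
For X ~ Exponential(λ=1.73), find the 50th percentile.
0.4007

We have X ~ Exponential(λ=1.73).

We want to find x such that P(X ≤ x) = 0.5.

This is the 50th percentile, which means 50% of values fall below this point.

Using the inverse CDF (quantile function):
x = F⁻¹(0.5) = 0.4007

Verification: P(X ≤ 0.4007) = 0.5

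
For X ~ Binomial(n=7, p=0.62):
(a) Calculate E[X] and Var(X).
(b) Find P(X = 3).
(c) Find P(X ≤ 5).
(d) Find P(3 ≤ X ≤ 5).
(a) E[X] = 4.3400, Var(X) = 1.6492
(b) P(X = 3) = 0.173931
(c) P(X ≤ 5) = 0.813695
(d) P(3 ≤ X ≤ 5) = 0.735522

We have X ~ Binomial(n=7, p=0.62).

(a) Moments:
E[X] = 4.3400
Var(X) = 1.6492
σ = √Var(X) = 1.2842

(b) Point probability using PMF:
P(X = 3) = 0.173931

(c) Cumulative probability using CDF:
P(X ≤ 5) = F(5) = 0.813695

(d) Range probability:
P(3 ≤ X ≤ 5) = P(X ≤ 5) - P(X ≤ 2)
                   = F(5) - F(2)
                   = 0.813695 - 0.078173
                   = 0.735522

This means approximately 73.6% of outcomes fall in the interval [3, 5].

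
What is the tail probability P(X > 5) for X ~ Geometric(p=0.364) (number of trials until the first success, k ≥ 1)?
0.104060

We have X ~ Geometric(p=0.364) (number of trials until the first success, k ≥ 1).

P(X > 5) = 1 - P(X ≤ 5)
                = 1 - F(5)
                = 1 - 0.895940
                = 0.104060

So there's approximately a 10.4% chance that X exceeds 5.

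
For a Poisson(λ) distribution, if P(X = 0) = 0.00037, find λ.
λ = 7.9020

For a Poisson(λ) distribution, the PMF at 0 is:
P(X = 0) = λ^0 e^(-λ) / 0! = e^(-λ)

Given P(X = 0) = 0.00037:
e^(-λ) = 0.00037
-λ = ln(0.00037)
λ = -ln(0.00037) = 7.9020

Verification: e^(-7.9020) = 0.00037 ✓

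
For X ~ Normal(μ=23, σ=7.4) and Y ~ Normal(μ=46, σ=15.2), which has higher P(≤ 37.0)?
X has higher probability (P(X ≤ 37.0) = 0.9707 > P(Y ≤ 37.0) = 0.2769)

Compute P(≤ 37.0) for each distribution:

X ~ Normal(μ=23, σ=7.4):
P(X ≤ 37.0) = 0.9707

Y ~ Normal(μ=46, σ=15.2):
P(Y ≤ 37.0) = 0.2769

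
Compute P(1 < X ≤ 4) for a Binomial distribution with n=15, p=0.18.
0.664562

We have X ~ Binomial(n=15, p=0.18).

To find P(1 < X ≤ 4), we use:
P(1 < X ≤ 4) = P(X ≤ 4) - P(X ≤ 1)
                 = F(4) - F(1)
                 = 0.883306 - 0.218744
                 = 0.664562

So there's approximately a 66.5% chance that X falls in this range.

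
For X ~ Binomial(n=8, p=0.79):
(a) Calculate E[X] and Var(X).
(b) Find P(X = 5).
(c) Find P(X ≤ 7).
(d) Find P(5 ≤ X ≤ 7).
(a) E[X] = 6.3200, Var(X) = 1.3272
(b) P(X = 5) = 0.159581
(c) P(X ≤ 7) = 0.848289
(d) P(5 ≤ X ≤ 7) = 0.782371

We have X ~ Binomial(n=8, p=0.79).

(a) Moments:
E[X] = 6.3200
Var(X) = 1.3272
σ = √Var(X) = 1.1520

(b) Point probability using PMF:
P(X = 5) = 0.159581

(c) Cumulative probability using CDF:
P(X ≤ 7) = F(7) = 0.848289

(d) Range probability:
P(5 ≤ X ≤ 7) = P(X ≤ 7) - P(X ≤ 4)
                   = F(7) - F(4)
                   = 0.848289 - 0.065918
                   = 0.782371

This means approximately 78.2% of outcomes fall in the interval [5, 7].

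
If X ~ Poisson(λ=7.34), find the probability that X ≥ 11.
0.124399

We have X ~ Poisson(λ=7.34).

For discrete distributions, P(X ≥ 11) = 1 - P(X ≤ 10).

P(X ≤ 10) = 0.875601
P(X ≥ 11) = 1 - 0.875601 = 0.124399

So there's approximately a 12.4% chance that X is at least 11.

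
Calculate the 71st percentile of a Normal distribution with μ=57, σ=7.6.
61.2057

We have X ~ Normal(μ=57, σ=7.6).

We want to find x such that P(X ≤ x) = 0.71.

This is the 71st percentile, which means 71% of values fall below this point.

Using the inverse CDF (quantile function):
x = F⁻¹(0.71) = 61.2057

Verification: P(X ≤ 61.2057) = 0.71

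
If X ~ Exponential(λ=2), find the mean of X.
0.5000

We have X ~ Exponential(λ=2).

For an Exponential distribution with λ=2:
E[X] = 0.5000

This is the expected (average) value of X.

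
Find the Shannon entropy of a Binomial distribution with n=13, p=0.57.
1.9971 nats

We have X ~ Binomial(n=13, p=0.57).

The Shannon entropy measures the uncertainty or information content of the distribution.

For a Binomial distribution with n=13, p=0.57:
H(X) = 1.9971 nats

(In bits, this would be 2.8812 bits.)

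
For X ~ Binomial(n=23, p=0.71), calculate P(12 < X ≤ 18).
0.797404

We have X ~ Binomial(n=23, p=0.71).

To find P(12 < X ≤ 18), we use:
P(12 < X ≤ 18) = P(X ≤ 18) - P(X ≤ 12)
                 = F(18) - F(12)
                 = 0.840806 - 0.043402
                 = 0.797404

So there's approximately a 79.7% chance that X falls in this range.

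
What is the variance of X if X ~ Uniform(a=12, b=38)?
56.3333

We have X ~ Uniform(a=12, b=38).

For a Uniform distribution with a=12, b=38:
Var(X) = 56.3333

The variance measures the spread of the distribution around the mean.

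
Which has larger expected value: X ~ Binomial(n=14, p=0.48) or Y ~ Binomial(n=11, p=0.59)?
X has larger mean (6.7200 > 6.4900)

Compute the expected value for each distribution:

X ~ Binomial(n=14, p=0.48):
E[X] = 6.7200

Y ~ Binomial(n=11, p=0.59):
E[Y] = 6.4900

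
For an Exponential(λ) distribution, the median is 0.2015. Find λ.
λ = 3.4399

For X ~ Exponential(λ), the CDF is F(x) = 1 - e^(-λx).
The median m satisfies F(m) = 0.5:
1 - e^(-λm) = 0.5
e^(-λm) = 0.5
λm = ln(2)
m = ln(2) / λ

Given m = 0.2015:
λ = ln(2) / 0.2015 = 0.693147 / 0.2015 = 3.4399

Verification: ln(2) / 3.4399 = 0.2015 ✓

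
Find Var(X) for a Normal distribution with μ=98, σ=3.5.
12.2500

We have X ~ Normal(μ=98, σ=3.5).

For a Normal distribution with μ=98, σ=3.5:
Var(X) = 12.2500

The variance measures the spread of the distribution around the mean.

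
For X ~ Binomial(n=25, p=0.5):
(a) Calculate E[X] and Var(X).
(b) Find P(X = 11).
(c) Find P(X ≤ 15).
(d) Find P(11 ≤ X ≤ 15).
(a) E[X] = 12.5000, Var(X) = 6.2500
(b) P(X = 11) = 0.132841
(c) P(X ≤ 15) = 0.885239
(d) P(11 ≤ X ≤ 15) = 0.673060

We have X ~ Binomial(n=25, p=0.5).

(a) Moments:
E[X] = 12.5000
Var(X) = 6.2500
σ = √Var(X) = 2.5000

(b) Point probability using PMF:
P(X = 11) = 0.132841

(c) Cumulative probability using CDF:
P(X ≤ 15) = F(15) = 0.885239

(d) Range probability:
P(11 ≤ X ≤ 15) = P(X ≤ 15) - P(X ≤ 10)
                   = F(15) - F(10)
                   = 0.885239 - 0.212178
                   = 0.673060

This means approximately 67.3% of outcomes fall in the interval [11, 15].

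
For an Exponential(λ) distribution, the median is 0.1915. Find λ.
λ = 3.6196

For X ~ Exponential(λ), the CDF is F(x) = 1 - e^(-λx).
The median m satisfies F(m) = 0.5:
1 - e^(-λm) = 0.5
e^(-λm) = 0.5
λm = ln(2)
m = ln(2) / λ

Given m = 0.1915:
λ = ln(2) / 0.1915 = 0.693147 / 0.1915 = 3.6196

Verification: ln(2) / 3.6196 = 0.1915 ✓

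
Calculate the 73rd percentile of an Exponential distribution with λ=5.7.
0.2297

We have X ~ Exponential(λ=5.7).

We want to find x such that P(X ≤ x) = 0.73.

This is the 73rd percentile, which means 73% of values fall below this point.

Using the inverse CDF (quantile function):
x = F⁻¹(0.73) = 0.2297

Verification: P(X ≤ 0.2297) = 0.73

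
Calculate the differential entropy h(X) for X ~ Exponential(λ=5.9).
-0.7750 nats

We have X ~ Exponential(λ=5.9).

The differential entropy measures the uncertainty or information content of the distribution.

For an Exponential distribution with λ=5.9:
h(X) = -0.7750 nats

(In bits, this would be -1.1180 bits.)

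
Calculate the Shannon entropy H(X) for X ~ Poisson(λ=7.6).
2.4211 nats

We have X ~ Poisson(λ=7.6).

The Shannon entropy measures the uncertainty or information content of the distribution.

For a Poisson distribution with λ=7.6:
H(X) = 2.4211 nats

(In bits, this would be 3.4930 bits.)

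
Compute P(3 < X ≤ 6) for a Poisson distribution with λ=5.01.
0.497095

We have X ~ Poisson(λ=5.01).

To find P(3 < X ≤ 6), we use:
P(3 < X ≤ 6) = P(X ≤ 6) - P(X ≤ 3)
                 = F(6) - F(3)
                 = 0.760720 - 0.263625
                 = 0.497095

So there's approximately a 49.7% chance that X falls in this range.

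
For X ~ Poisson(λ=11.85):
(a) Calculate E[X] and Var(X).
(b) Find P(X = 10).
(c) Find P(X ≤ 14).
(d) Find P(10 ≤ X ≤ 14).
(a) E[X] = 11.8500, Var(X) = 11.8500
(b) P(X = 10) = 0.107407
(c) P(X ≤ 14) = 0.785425
(d) P(10 ≤ X ≤ 14) = 0.529682

We have X ~ Poisson(λ=11.85).

(a) Moments:
E[X] = 11.8500
Var(X) = 11.8500
σ = √Var(X) = 3.4424

(b) Point probability using PMF:
P(X = 10) = 0.107407

(c) Cumulative probability using CDF:
P(X ≤ 14) = F(14) = 0.785425

(d) Range probability:
P(10 ≤ X ≤ 14) = P(X ≤ 14) - P(X ≤ 9)
                   = F(14) - F(9)
                   = 0.785425 - 0.255742
                   = 0.529682

This means approximately 53.0% of outcomes fall in the interval [10, 14].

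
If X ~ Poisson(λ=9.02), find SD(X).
3.0033

We have X ~ Poisson(λ=9.02).

For a Poisson distribution with λ=9.02:
σ = √Var(X) = 3.0033

The standard deviation is the square root of the variance.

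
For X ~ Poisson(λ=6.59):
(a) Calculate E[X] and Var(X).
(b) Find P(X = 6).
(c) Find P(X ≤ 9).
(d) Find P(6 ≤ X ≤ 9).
(a) E[X] = 6.5900, Var(X) = 6.5900
(b) P(X = 6) = 0.156307
(c) P(X ≤ 9) = 0.869528
(d) P(6 ≤ X ≤ 9) = 0.513434

We have X ~ Poisson(λ=6.59).

(a) Moments:
E[X] = 6.5900
Var(X) = 6.5900
σ = √Var(X) = 2.5671

(b) Point probability using PMF:
P(X = 6) = 0.156307

(c) Cumulative probability using CDF:
P(X ≤ 9) = F(9) = 0.869528

(d) Range probability:
P(6 ≤ X ≤ 9) = P(X ≤ 9) - P(X ≤ 5)
                   = F(9) - F(5)
                   = 0.869528 - 0.356094
                   = 0.513434

This means approximately 51.3% of outcomes fall in the interval [6, 9].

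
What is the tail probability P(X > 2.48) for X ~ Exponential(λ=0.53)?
0.268635

We have X ~ Exponential(λ=0.53).

P(X > 2.48) = 1 - P(X ≤ 2.48)
                = 1 - F(2.48)
                = 1 - 0.731365
                = 0.268635

So there's approximately a 26.9% chance that X exceeds 2.48.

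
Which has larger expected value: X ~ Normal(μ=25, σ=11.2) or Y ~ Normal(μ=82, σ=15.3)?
Y has larger mean (82.0000 > 25.0000)

Compute the expected value for each distribution:

X ~ Normal(μ=25, σ=11.2):
E[X] = 25.0000

Y ~ Normal(μ=82, σ=15.3):
E[Y] = 82.0000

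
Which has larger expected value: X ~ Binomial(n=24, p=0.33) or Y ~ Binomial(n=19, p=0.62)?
Y has larger mean (11.7800 > 7.9200)

Compute the expected value for each distribution:

X ~ Binomial(n=24, p=0.33):
E[X] = 7.9200

Y ~ Binomial(n=19, p=0.62):
E[Y] = 11.7800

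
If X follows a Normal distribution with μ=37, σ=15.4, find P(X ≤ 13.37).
0.062464

We have X ~ Normal(μ=37, σ=15.4).

The CDF gives us P(X ≤ k).

Using the CDF:
P(X ≤ 13.37) = 0.062464

This means there's approximately a 6.2% chance that X is at most 13.37.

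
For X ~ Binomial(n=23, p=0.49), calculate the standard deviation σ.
2.3974

We have X ~ Binomial(n=23, p=0.49).

For a Binomial distribution with n=23, p=0.49:
σ = √Var(X) = 2.3974

The standard deviation is the square root of the variance.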